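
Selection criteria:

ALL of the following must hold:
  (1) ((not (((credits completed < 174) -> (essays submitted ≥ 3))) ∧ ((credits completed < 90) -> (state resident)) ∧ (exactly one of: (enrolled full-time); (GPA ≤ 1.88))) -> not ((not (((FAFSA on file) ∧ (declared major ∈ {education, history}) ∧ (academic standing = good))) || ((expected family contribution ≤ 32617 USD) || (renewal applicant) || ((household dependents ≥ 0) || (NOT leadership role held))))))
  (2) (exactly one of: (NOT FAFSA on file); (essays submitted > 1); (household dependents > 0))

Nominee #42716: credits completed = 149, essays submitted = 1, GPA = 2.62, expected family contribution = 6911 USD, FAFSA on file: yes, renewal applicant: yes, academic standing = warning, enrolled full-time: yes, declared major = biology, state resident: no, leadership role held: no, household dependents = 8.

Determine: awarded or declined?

Atomic conditions:
  credits completed < 174: 149 < 174 is true
  essays submitted ≥ 3: 1 ≥ 3 is false
  credits completed < 90: 149 < 90 is false
  state resident: no → false
  enrolled full-time: yes → true
  GPA ≤ 1.88: 2.62 ≤ 1.88 is false
  FAFSA on file: yes → true
  declared major ∈ {education, history}: biology is not in the set → false
  academic standing = good: warning == good is false
  expected family contribution ≤ 32617 USD: 6911 ≤ 32617 is true
  renewal applicant: yes → true
  household dependents ≥ 0: 8 ≥ 0 is true
  NOT leadership role held: no → true
  NOT FAFSA on file: yes → false
  essays submitted > 1: 1 > 1 is false
  household dependents > 0: 8 > 0 is true
Combine:
[1.1.1.1] true → false = false
[1.1.1] NOT false = true
[1.1.2] false → false (antecedent false ⇒ implication holds) = true
[1.1.3] exactly-one(true, false) = true
[1.1] true AND true AND true = true
[1.2.1.1.1] true AND false AND false = false
[1.2.1.1] NOT false = true
[1.2.1.2.3] true OR true = true
[1.2.1.2] true OR true OR true = true
[1.2.1] true OR true = true
[1.2] NOT true = false
[1] true → false = false
[2] exactly-one(false, false, true) = true
[root] false AND true = false
Overall: false → declined

Declined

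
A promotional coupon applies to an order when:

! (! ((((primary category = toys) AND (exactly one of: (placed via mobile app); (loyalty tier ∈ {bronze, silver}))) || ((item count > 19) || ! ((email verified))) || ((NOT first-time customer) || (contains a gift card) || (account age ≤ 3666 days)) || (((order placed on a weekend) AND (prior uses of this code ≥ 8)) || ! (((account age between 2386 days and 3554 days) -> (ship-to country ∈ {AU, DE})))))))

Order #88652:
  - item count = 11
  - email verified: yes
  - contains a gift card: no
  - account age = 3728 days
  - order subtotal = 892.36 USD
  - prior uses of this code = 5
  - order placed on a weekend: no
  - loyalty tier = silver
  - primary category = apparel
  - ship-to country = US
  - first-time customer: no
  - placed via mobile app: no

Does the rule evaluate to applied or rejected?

Applied

Atomic conditions:
  primary category = toys: apparel == toys is false
  placed via mobile app: no → false
  loyalty tier ∈ {bronze, silver}: silver is in the set → true
  item count > 19: 11 > 19 is false
  email verified: yes → true
  NOT first-time customer: no → true
  contains a gift card: no → false
  account age ≤ 3666 days: 3728 ≤ 3666 is false
  order placed on a weekend: no → false
  prior uses of this code ≥ 8: 5 ≥ 8 is false
  account age between 2386 days and 3554 days: 3728 in [2386, 3554] is false
  ship-to country ∈ {AU, DE}: US is not in the set → false
Combine:
[1.1.1.2] exactly-one(false, true) = true
[1.1.1] false AND true = false
[1.1.2.2] NOT true = false
[1.1.2] false OR false = false
[1.1.3] true OR false OR false = true
[1.1.4.1] false AND false = false
[1.1.4.2.1] false → false (antecedent false ⇒ implication holds) = true
[1.1.4.2] NOT true = false
[1.1.4] false OR false = false
[1.1] false OR false OR true OR false = true
[1] NOT true = false
[root] NOT false = true
Overall: true → applied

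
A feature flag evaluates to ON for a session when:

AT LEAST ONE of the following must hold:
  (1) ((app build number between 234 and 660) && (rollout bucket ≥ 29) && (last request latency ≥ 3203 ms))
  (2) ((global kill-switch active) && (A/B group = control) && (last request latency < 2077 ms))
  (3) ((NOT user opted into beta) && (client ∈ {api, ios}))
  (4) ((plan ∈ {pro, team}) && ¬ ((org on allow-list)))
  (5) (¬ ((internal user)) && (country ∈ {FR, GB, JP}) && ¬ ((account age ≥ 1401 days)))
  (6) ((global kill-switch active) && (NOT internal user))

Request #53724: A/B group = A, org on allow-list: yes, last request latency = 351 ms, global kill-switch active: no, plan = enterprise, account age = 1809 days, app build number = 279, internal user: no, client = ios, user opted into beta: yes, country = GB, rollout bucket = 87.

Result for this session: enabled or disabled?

Disabled

Atomic conditions:
  app build number between 234 and 660: 279 in [234, 660] is true
  rollout bucket ≥ 29: 87 ≥ 29 is true
  last request latency ≥ 3203 ms: 351 ≥ 3203 is false
  global kill-switch active: no → false
  A/B group = control: A == control is false
  last request latency < 2077 ms: 351 < 2077 is true
  NOT user opted into beta: yes → false
  client ∈ {api, ios}: ios is in the set → true
  plan ∈ {pro, team}: enterprise is not in the set → false
  org on allow-list: yes → true
  internal user: no → false
  country ∈ {FR, GB, JP}: GB is in the set → true
  account age ≥ 1401 days: 1809 ≥ 1401 is true
  NOT internal user: no → true
Combine:
[1] true AND true AND false = false
[2] false AND false AND true = false
[3] false AND true = false
[4.2] NOT true = false
[4] false AND false = false
[5.1] NOT false = true
[5.3] NOT true = false
[5] true AND true AND false = false
[6] false AND true = false
[root] false OR false OR false OR false OR false OR false = false
Overall: false → disabled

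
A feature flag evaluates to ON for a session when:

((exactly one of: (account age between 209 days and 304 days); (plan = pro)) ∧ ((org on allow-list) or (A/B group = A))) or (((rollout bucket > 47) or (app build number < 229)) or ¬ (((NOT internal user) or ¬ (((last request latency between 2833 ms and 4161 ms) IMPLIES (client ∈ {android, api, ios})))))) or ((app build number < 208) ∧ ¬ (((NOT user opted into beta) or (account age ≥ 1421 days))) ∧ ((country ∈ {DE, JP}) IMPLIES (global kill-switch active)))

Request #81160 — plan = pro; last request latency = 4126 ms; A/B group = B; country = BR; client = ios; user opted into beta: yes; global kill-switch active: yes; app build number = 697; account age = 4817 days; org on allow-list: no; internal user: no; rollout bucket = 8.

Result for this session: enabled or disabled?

Disabled

Atomic conditions:
  account age between 209 days and 304 days: 4817 in [209, 304] is false
  plan = pro: pro == pro is true
  org on allow-list: no → false
  A/B group = A: B == A is false
  rollout bucket > 47: 8 > 47 is false
  app build number < 229: 697 < 229 is false
  NOT internal user: no → true
  last request latency between 2833 ms and 4161 ms: 4126 in [2833, 4161] is true
  client ∈ {android, api, ios}: ios is in the set → true
  app build number < 208: 697 < 208 is false
  NOT user opted into beta: yes → false
  account age ≥ 1421 days: 4817 ≥ 1421 is true
  country ∈ {DE, JP}: BR is not in the set → false
  global kill-switch active: yes → true
Combine:
[1.1] exactly-one(false, true) = true
[1.2] false OR false = false
[1] true AND false = false
[2.1] false OR false = false
[2.2.1.2.1] true → true = true
[2.2.1.2] NOT true = false
[2.2.1] true OR false = true
[2.2] NOT true = false
[2] false OR false = false
[3.2.1] false OR true = true
[3.2] NOT true = false
[3.3] false → true (antecedent false ⇒ implication holds) = true
[3] false AND false AND true = false
[root] false OR false OR false = false
Overall: false → disabled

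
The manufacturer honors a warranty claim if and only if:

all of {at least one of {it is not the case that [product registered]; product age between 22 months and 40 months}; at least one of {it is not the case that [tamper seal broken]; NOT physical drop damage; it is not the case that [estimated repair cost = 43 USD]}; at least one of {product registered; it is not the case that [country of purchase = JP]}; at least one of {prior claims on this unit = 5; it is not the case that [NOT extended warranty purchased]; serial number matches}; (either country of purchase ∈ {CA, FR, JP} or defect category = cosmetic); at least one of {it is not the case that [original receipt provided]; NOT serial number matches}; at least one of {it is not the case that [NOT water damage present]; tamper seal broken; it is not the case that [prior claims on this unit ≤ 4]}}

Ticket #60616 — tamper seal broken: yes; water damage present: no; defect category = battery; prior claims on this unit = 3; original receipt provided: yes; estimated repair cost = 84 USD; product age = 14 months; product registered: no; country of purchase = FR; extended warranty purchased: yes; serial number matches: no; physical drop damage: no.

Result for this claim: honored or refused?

Honored

Atomic conditions:
  product registered: no → false
  product age between 22 months and 40 months: 14 in [22, 40] is false
  tamper seal broken: yes → true
  NOT physical drop damage: no → true
  estimated repair cost = 43 USD: 84 == 43 is false
  country of purchase = JP: FR == JP is false
  prior claims on this unit = 5: 3 == 5 is false
  NOT extended warranty purchased: yes → false
  serial number matches: no → false
  country of purchase ∈ {CA, FR, JP}: FR is in the set → true
  defect category = cosmetic: battery == cosmetic is false
  original receipt provided: yes → true
  NOT serial number matches: no → true
  NOT water damage present: no → true
  prior claims on this unit ≤ 4: 3 ≤ 4 is true
Combine:
[1.1] NOT false = true
[1] true OR false = true
[2.1] NOT true = false
[2.3] NOT false = true
[2] false OR true OR true = true
[3.2] NOT false = true
[3] false OR true = true
[4.2] NOT false = true
[4] false OR true OR false = true
[5] true OR false = true
[6.1] NOT true = false
[6] false OR true = true
[7.1] NOT true = false
[7.3] NOT true = false
[7] false OR true OR false = true
[root] true AND true AND true AND true AND true AND true AND true = true
Overall: true → honored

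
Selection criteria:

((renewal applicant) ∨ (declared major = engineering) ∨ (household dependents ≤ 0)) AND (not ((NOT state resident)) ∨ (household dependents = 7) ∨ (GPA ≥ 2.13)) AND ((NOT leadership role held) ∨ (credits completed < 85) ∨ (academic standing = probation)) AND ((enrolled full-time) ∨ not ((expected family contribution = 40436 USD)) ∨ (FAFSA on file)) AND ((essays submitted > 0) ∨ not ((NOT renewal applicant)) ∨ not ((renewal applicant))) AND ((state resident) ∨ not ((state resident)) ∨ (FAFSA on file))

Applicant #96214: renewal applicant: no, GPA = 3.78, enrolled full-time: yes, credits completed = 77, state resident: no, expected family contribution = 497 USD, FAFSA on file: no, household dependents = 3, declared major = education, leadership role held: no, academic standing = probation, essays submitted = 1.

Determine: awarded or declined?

Declined

Atomic conditions:
  renewal applicant: no → false
  declared major = engineering: education == engineering is false
  household dependents ≤ 0: 3 ≤ 0 is false
  NOT state resident: no → true
  household dependents = 7: 3 == 7 is false
  GPA ≥ 2.13: 3.78 ≥ 2.13 is true
  NOT leadership role held: no → true
  credits completed < 85: 77 < 85 is true
  academic standing = probation: probation == probation is true
  enrolled full-time: yes → true
  expected family contribution = 40436 USD: 497 == 40436 is false
  FAFSA on file: no → false
  essays submitted > 0: 1 > 0 is true
  NOT renewal applicant: no → true
  state resident: no → false
Combine:
[1] false OR false OR false = false
[2.1] NOT true = false
[2] false OR false OR true = true
[3] true OR true OR true = true
[4.2] NOT false = true
[4] true OR true OR false = true
[5.2] NOT true = false
[5.3] NOT false = true
[5] true OR false OR true = true
[6.2] NOT false = true
[6] false OR true OR false = true
[root] false AND true AND true AND true AND true AND true = false
Overall: false → declined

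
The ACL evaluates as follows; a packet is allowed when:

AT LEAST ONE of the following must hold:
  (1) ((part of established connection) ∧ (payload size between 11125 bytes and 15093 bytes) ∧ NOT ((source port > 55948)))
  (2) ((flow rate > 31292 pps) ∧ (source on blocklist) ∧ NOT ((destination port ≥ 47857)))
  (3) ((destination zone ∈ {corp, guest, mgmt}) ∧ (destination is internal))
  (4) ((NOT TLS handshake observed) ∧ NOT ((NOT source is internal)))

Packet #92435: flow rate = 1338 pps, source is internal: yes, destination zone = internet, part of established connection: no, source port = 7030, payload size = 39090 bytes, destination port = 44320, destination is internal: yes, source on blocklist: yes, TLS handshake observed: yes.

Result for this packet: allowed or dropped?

Dropped

Atomic conditions:
  part of established connection: no → false
  payload size between 11125 bytes and 15093 bytes: 39090 in [11125, 15093] is false
  source port > 55948: 7030 > 55948 is false
  flow rate > 31292 pps: 1338 > 31292 is false
  source on blocklist: yes → true
  destination port ≥ 47857: 44320 ≥ 47857 is false
  destination zone ∈ {corp, guest, mgmt}: internet is not in the set → false
  destination is internal: yes → true
  NOT TLS handshake observed: yes → false
  NOT source is internal: yes → false
Combine:
[1.3] NOT false = true
[1] false AND false AND true = false
[2.3] NOT false = true
[2] false AND true AND true = false
[3] false AND true = false
[4.2] NOT false = true
[4] false AND true = false
[root] false OR false OR false OR false = false
Overall: false → dropped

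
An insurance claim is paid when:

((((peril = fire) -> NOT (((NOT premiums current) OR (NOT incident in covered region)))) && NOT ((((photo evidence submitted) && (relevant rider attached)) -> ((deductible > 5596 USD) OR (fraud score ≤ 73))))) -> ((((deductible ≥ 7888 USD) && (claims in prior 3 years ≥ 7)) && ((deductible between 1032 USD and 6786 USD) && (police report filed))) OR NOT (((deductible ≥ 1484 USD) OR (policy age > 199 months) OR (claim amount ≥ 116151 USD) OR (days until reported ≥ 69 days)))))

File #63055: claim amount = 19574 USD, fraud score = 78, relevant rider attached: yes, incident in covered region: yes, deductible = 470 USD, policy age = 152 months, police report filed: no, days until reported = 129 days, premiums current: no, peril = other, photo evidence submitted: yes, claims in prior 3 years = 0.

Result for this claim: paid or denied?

Atomic conditions:
  peril = fire: other == fire is false
  NOT premiums current: no → true
  NOT incident in covered region: yes → false
  photo evidence submitted: yes → true
  relevant rider attached: yes → true
  deductible > 5596 USD: 470 > 5596 is false
  fraud score ≤ 73: 78 ≤ 73 is false
  deductible ≥ 7888 USD: 470 ≥ 7888 is false
  claims in prior 3 years ≥ 7: 0 ≥ 7 is false
  deductible between 1032 USD and 6786 USD: 470 in [1032, 6786] is false
  police report filed: no → false
  deductible ≥ 1484 USD: 470 ≥ 1484 is false
  policy age > 199 months: 152 > 199 is false
  claim amount ≥ 116151 USD: 19574 ≥ 116151 is false
  days until reported ≥ 69 days: 129 ≥ 69 is true
Combine:
[1.1.2.1] true OR false = true
[1.1.2] NOT true = false
[1.1] false → false (antecedent false ⇒ implication holds) = true
[1.2.1.1] true AND true = true
[1.2.1.2] false OR false = false
[1.2.1] true → false = false
[1.2] NOT false = true
[1] true AND true = true
[2.1.1] false AND false = false
[2.1.2] false AND false = false
[2.1] false AND false = false
[2.2.1] false OR false OR false OR true = true
[2.2] NOT true = false
[2] false OR false = false
[root] true → false = false
Overall: false → denied

Denied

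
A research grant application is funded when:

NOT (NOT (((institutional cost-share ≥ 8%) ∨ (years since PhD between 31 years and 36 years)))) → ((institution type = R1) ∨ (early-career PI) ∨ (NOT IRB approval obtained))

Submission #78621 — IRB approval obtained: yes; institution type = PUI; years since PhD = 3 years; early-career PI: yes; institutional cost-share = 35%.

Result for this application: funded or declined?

Funded

Atomic conditions:
  institutional cost-share ≥ 8%: 35 ≥ 8 is true
  years since PhD between 31 years and 36 years: 3 in [31, 36] is false
  institution type = R1: PUI == R1 is false
  early-career PI: yes → true
  NOT IRB approval obtained: yes → false
Combine:
[1.1.1] true OR false = true
[1.1] NOT true = false
[1] NOT false = true
[2] false OR true OR false = true
[root] true → true = true
Overall: true → funded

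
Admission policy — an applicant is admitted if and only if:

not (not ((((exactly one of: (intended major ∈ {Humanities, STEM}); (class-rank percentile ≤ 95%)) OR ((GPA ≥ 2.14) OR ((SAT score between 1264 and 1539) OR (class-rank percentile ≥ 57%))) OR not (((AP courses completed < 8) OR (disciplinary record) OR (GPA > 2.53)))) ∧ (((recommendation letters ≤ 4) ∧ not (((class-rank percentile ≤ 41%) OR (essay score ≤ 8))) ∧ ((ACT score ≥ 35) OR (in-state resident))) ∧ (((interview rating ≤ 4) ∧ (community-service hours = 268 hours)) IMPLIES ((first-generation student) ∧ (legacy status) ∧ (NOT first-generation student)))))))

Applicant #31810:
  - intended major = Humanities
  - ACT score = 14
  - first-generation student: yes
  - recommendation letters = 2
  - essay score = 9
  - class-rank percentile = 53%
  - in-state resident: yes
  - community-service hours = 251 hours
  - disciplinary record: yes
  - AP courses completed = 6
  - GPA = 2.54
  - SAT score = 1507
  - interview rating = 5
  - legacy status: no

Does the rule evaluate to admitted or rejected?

Atomic conditions:
  intended major ∈ {Humanities, STEM}: Humanities is in the set → true
  class-rank percentile ≤ 95%: 53 ≤ 95 is true
  GPA ≥ 2.14: 2.54 ≥ 2.14 is true
  SAT score between 1264 and 1539: 1507 in [1264, 1539] is true
  class-rank percentile ≥ 57%: 53 ≥ 57 is false
  AP courses completed < 8: 6 < 8 is true
  disciplinary record: yes → true
  GPA > 2.53: 2.54 > 2.53 is true
  recommendation letters ≤ 4: 2 ≤ 4 is true
  class-rank percentile ≤ 41%: 53 ≤ 41 is false
  essay score ≤ 8: 9 ≤ 8 is false
  ACT score ≥ 35: 14 ≥ 35 is false
  in-state resident: yes → true
  interview rating ≤ 4: 5 ≤ 4 is false
  community-service hours = 268 hours: 251 == 268 is false
  first-generation student: yes → true
  legacy status: no → false
  NOT first-generation student: yes → false
Combine:
[1.1.1.1] exactly-one(true, true) = false
[1.1.1.2.2] true OR false = true
[1.1.1.2] true OR true = true
[1.1.1.3.1] true OR true OR true = true
[1.1.1.3] NOT true = false
[1.1.1] false OR true OR false = true
[1.1.2.1.2.1] false OR false = false
[1.1.2.1.2] NOT false = true
[1.1.2.1.3] false OR true = true
[1.1.2.1] true AND true AND true = true
[1.1.2.2.1] false AND false = false
[1.1.2.2.2] true AND false AND false = false
[1.1.2.2] false → false (antecedent false ⇒ implication holds) = true
[1.1.2] true AND true = true
[1.1] true AND true = true
[1] NOT true = false
[root] NOT false = true
Overall: true → admitted

Admitted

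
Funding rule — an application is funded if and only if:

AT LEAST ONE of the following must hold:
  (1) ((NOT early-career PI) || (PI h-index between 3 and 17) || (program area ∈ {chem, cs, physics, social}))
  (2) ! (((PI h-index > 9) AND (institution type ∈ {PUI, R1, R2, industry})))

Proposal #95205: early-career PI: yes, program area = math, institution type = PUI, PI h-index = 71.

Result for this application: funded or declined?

Declined

Atomic conditions:
  NOT early-career PI: yes → false
  PI h-index between 3 and 17: 71 in [3, 17] is false
  program area ∈ {chem, cs, physics, social}: math is not in the set → false
  PI h-index > 9: 71 > 9 is true
  institution type ∈ {PUI, R1, R2, industry}: PUI is in the set → true
Combine:
[1] false OR false OR false = false
[2.1] true AND true = true
[2] NOT true = false
[root] false OR false = false
Overall: false → declined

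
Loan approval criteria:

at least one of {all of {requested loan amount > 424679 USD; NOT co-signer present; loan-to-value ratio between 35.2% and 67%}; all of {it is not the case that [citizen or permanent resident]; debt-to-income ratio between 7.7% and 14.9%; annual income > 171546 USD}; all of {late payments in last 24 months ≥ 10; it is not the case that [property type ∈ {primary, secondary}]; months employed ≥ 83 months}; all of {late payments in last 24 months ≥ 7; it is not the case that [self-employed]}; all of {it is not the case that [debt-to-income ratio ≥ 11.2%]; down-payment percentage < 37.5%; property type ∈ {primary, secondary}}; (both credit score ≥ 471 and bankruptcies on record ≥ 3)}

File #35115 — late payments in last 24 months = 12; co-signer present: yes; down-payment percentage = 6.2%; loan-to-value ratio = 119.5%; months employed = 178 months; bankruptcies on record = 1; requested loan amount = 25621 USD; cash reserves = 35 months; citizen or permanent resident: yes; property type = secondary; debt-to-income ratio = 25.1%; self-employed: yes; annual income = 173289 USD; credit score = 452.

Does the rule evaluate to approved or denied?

Denied

Atomic conditions:
  requested loan amount > 424679 USD: 25621 > 424679 is false
  NOT co-signer present: yes → false
  loan-to-value ratio between 35.2% and 67%: 119.5 in [35.2, 67] is false
  citizen or permanent resident: yes → true
  debt-to-income ratio between 7.7% and 14.9%: 25.1 in [7.7, 14.9] is false
  annual income > 171546 USD: 173289 > 171546 is true
  late payments in last 24 months ≥ 10: 12 ≥ 10 is true
  property type ∈ {primary, secondary}: secondary is in the set → true
  months employed ≥ 83 months: 178 ≥ 83 is true
  late payments in last 24 months ≥ 7: 12 ≥ 7 is true
  self-employed: yes → true
  debt-to-income ratio ≥ 11.2%: 25.1 ≥ 11.2 is true
  down-payment percentage < 37.5%: 6.2 < 37.5 is true
  credit score ≥ 471: 452 ≥ 471 is false
  bankruptcies on record ≥ 3: 1 ≥ 3 is false
Combine:
[1] false AND false AND false = false
[2.1] NOT true = false
[2] false AND false AND true = false
[3.2] NOT true = false
[3] true AND false AND true = false
[4.2] NOT true = false
[4] true AND false = false
[5.1] NOT true = false
[5] false AND true AND true = false
[6] false AND false = false
[root] false OR false OR false OR false OR false OR false = false
Overall: false → denied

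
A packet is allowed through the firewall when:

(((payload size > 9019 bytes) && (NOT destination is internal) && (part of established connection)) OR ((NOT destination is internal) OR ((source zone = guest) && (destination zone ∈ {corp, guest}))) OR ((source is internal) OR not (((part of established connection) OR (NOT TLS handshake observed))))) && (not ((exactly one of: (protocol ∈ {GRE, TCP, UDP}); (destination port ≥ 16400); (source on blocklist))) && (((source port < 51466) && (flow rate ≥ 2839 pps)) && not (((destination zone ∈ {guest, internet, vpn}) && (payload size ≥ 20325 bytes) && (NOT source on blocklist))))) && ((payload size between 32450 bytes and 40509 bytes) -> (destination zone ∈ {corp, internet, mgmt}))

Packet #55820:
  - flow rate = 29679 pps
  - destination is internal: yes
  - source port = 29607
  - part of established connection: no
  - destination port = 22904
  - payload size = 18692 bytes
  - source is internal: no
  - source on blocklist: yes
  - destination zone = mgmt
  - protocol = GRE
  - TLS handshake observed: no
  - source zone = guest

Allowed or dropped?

Atomic conditions:
  payload size > 9019 bytes: 18692 > 9019 is true
  NOT destination is internal: yes → false
  part of established connection: no → false
  source zone = guest: guest == guest is true
  destination zone ∈ {corp, guest}: mgmt is not in the set → false
  source is internal: no → false
  NOT TLS handshake observed: no → true
  protocol ∈ {GRE, TCP, UDP}: GRE is in the set → true
  destination port ≥ 16400: 22904 ≥ 16400 is true
  source on blocklist: yes → true
  source port < 51466: 29607 < 51466 is true
  flow rate ≥ 2839 pps: 29679 ≥ 2839 is true
  destination zone ∈ {guest, internet, vpn}: mgmt is not in the set → false
  payload size ≥ 20325 bytes: 18692 ≥ 20325 is false
  NOT source on blocklist: yes → false
  payload size between 32450 bytes and 40509 bytes: 18692 in [32450, 40509] is false
  destination zone ∈ {corp, internet, mgmt}: mgmt is in the set → true
Combine:
[1.1] true AND false AND false = false
[1.2.2] true AND false = false
[1.2] false OR false = false
[1.3.2.1] false OR true = true
[1.3.2] NOT true = false
[1.3] false OR false = false
[1] false OR false OR false = false
[2.1.1] exactly-one(true, true, true) = false
[2.1] NOT false = true
[2.2.1] true AND true = true
[2.2.2.1] false AND false AND false = false
[2.2.2] NOT false = true
[2.2] true AND true = true
[2] true AND true = true
[3] false → true (antecedent false ⇒ implication holds) = true
[root] false AND true AND true = false
Overall: false → dropped

Dropped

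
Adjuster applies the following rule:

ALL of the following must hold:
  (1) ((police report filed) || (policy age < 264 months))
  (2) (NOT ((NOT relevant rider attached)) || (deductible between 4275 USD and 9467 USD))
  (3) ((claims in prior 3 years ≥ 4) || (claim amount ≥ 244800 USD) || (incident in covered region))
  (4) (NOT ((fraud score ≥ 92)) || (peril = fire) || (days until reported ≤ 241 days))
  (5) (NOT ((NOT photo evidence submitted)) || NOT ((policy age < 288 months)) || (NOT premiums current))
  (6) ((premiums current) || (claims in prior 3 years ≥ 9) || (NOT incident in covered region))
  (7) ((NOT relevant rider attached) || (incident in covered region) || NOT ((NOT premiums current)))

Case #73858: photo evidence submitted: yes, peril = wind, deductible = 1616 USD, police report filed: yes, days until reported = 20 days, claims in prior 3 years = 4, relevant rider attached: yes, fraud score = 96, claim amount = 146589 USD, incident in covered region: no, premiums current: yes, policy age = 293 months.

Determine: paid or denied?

Paid

Atomic conditions:
  police report filed: yes → true
  policy age < 264 months: 293 < 264 is false
  NOT relevant rider attached: yes → false
  deductible between 4275 USD and 9467 USD: 1616 in [4275, 9467] is false
  claims in prior 3 years ≥ 4: 4 ≥ 4 is true
  claim amount ≥ 244800 USD: 146589 ≥ 244800 is false
  incident in covered region: no → false
  fraud score ≥ 92: 96 ≥ 92 is true
  peril = fire: wind == fire is false
  days until reported ≤ 241 days: 20 ≤ 241 is true
  NOT photo evidence submitted: yes → false
  policy age < 288 months: 293 < 288 is false
  NOT premiums current: yes → false
  premiums current: yes → true
  claims in prior 3 years ≥ 9: 4 ≥ 9 is false
  NOT incident in covered region: no → true
Combine:
[1] true OR false = true
[2.1] NOT false = true
[2] true OR false = true
[3] true OR false OR false = true
[4.1] NOT true = false
[4] false OR false OR true = true
[5.1] NOT false = true
[5.2] NOT false = true
[5] true OR true OR false = true
[6] true OR false OR true = true
[7.3] NOT false = true
[7] false OR false OR true = true
[root] true AND true AND true AND true AND true AND true AND true = true
Overall: true → paid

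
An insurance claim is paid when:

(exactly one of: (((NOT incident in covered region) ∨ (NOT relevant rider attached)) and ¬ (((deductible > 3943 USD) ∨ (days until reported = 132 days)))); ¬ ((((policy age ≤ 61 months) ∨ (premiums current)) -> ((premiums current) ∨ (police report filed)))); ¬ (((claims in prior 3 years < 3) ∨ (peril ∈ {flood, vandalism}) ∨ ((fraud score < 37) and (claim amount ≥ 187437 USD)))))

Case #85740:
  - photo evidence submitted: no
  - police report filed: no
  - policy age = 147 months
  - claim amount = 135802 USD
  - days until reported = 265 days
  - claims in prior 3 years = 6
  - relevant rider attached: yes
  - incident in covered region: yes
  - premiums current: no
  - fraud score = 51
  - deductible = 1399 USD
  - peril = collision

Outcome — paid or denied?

Paid

Atomic conditions:
  NOT incident in covered region: yes → false
  NOT relevant rider attached: yes → false
  deductible > 3943 USD: 1399 > 3943 is false
  days until reported = 132 days: 265 == 132 is false
  policy age ≤ 61 months: 147 ≤ 61 is false
  premiums current: no → false
  police report filed: no → false
  claims in prior 3 years < 3: 6 < 3 is false
  peril ∈ {flood, vandalism}: collision is not in the set → false
  fraud score < 37: 51 < 37 is false
  claim amount ≥ 187437 USD: 135802 ≥ 187437 is false
Combine:
[1.1] false OR false = false
[1.2.1] false OR false = false
[1.2] NOT false = true
[1] false AND true = false
[2.1.1] false OR false = false
[2.1.2] false OR false = false
[2.1] false → false (antecedent false ⇒ implication holds) = true
[2] NOT true = false
[3.1.3] false AND false = false
[3.1] false OR false OR false = false
[3] NOT false = true
[root] exactly-one(false, false, true) = true
Overall: true → paid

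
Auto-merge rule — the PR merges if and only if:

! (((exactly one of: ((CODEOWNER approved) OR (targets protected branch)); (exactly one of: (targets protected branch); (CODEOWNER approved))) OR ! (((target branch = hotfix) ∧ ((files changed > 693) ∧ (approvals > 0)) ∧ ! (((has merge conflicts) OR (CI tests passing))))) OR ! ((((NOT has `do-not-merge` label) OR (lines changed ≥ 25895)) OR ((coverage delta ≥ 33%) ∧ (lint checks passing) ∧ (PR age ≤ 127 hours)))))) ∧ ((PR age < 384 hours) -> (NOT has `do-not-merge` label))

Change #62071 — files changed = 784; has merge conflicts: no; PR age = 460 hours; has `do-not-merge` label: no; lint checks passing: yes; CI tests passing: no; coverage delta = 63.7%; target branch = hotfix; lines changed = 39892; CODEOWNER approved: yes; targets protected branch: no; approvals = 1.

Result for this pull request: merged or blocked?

Merged

Atomic conditions:
  CODEOWNER approved: yes → true
  targets protected branch: no → false
  target branch = hotfix: hotfix == hotfix is true
  files changed > 693: 784 > 693 is true
  approvals > 0: 1 > 0 is true
  has merge conflicts: no → false
  CI tests passing: no → false
  NOT has `do-not-merge` label: no → true
  lines changed ≥ 25895: 39892 ≥ 25895 is true
  coverage delta ≥ 33%: 63.7 ≥ 33 is true
  lint checks passing: yes → true
  PR age ≤ 127 hours: 460 ≤ 127 is false
  PR age < 384 hours: 460 < 384 is false
Combine:
[1.1.1.1] true OR false = true
[1.1.1.2] exactly-one(false, true) = true
[1.1.1] exactly-one(true, true) = false
[1.1.2.1.2] true AND true = true
[1.1.2.1.3.1] false OR false = false
[1.1.2.1.3] NOT false = true
[1.1.2.1] true AND true AND true = true
[1.1.2] NOT true = false
[1.1.3.1.1] true OR true = true
[1.1.3.1.2] true AND true AND false = false
[1.1.3.1] true OR false = true
[1.1.3] NOT true = false
[1.1] false OR false OR false = false
[1] NOT false = true
[2] false → true (antecedent false ⇒ implication holds) = true
[root] true AND true = true
Overall: true → merged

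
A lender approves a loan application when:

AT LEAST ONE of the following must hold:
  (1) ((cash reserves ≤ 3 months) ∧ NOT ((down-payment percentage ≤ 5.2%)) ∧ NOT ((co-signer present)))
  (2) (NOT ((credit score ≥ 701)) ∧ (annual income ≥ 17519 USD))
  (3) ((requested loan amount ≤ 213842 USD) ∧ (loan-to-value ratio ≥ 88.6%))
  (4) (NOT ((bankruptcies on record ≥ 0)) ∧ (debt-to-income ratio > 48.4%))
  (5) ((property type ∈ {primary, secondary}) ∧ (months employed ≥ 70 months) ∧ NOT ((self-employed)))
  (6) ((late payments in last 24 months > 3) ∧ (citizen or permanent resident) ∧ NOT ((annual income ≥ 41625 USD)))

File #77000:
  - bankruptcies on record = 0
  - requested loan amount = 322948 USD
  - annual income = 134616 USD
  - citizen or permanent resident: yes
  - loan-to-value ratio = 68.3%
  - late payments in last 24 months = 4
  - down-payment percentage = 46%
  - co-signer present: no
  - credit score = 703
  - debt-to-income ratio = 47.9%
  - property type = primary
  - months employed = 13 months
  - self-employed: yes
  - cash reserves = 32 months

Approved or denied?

Denied

Atomic conditions:
  cash reserves ≤ 3 months: 32 ≤ 3 is false
  down-payment percentage ≤ 5.2%: 46 ≤ 5.2 is false
  co-signer present: no → false
  credit score ≥ 701: 703 ≥ 701 is true
  annual income ≥ 17519 USD: 134616 ≥ 17519 is true
  requested loan amount ≤ 213842 USD: 322948 ≤ 213842 is false
  loan-to-value ratio ≥ 88.6%: 68.3 ≥ 88.6 is false
  bankruptcies on record ≥ 0: 0 ≥ 0 is true
  debt-to-income ratio > 48.4%: 47.9 > 48.4 is false
  property type ∈ {primary, secondary}: primary is in the set → true
  months employed ≥ 70 months: 13 ≥ 70 is false
  self-employed: yes → true
  late payments in last 24 months > 3: 4 > 3 is true
  citizen or permanent resident: yes → true
  annual income ≥ 41625 USD: 134616 ≥ 41625 is true
Combine:
[1.2] NOT false = true
[1.3] NOT false = true
[1] false AND true AND true = false
[2.1] NOT true = false
[2] false AND true = false
[3] false AND false = false
[4.1] NOT true = false
[4] false AND false = false
[5.3] NOT true = false
[5] true AND false AND false = false
[6.3] NOT true = false
[6] true AND true AND false = false
[root] false OR false OR false OR false OR false OR false = false
Overall: false → denied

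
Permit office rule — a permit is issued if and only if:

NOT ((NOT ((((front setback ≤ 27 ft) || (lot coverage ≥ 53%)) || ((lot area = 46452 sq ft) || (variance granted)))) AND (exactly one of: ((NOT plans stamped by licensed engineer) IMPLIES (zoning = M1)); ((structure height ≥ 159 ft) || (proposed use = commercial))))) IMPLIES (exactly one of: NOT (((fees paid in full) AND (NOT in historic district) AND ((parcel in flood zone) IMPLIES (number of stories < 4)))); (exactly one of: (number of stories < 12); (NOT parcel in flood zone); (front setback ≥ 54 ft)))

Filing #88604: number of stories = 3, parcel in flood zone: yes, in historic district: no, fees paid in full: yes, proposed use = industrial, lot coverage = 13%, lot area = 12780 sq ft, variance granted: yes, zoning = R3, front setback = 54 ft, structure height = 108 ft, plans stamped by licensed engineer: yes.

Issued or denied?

Denied

Atomic conditions:
  front setback ≤ 27 ft: 54 ≤ 27 is false
  lot coverage ≥ 53%: 13 ≥ 53 is false
  lot area = 46452 sq ft: 12780 == 46452 is false
  variance granted: yes → true
  NOT plans stamped by licensed engineer: yes → false
  zoning = M1: R3 == M1 is false
  structure height ≥ 159 ft: 108 ≥ 159 is false
  proposed use = commercial: industrial == commercial is false
  fees paid in full: yes → true
  NOT in historic district: no → true
  parcel in flood zone: yes → true
  number of stories < 4: 3 < 4 is true
  number of stories < 12: 3 < 12 is true
  NOT parcel in flood zone: yes → false
  front setback ≥ 54 ft: 54 ≥ 54 is true
Combine:
[1.1.1.1.1] false OR false = false
[1.1.1.1.2] false OR true = true
[1.1.1.1] false OR true = true
[1.1.1] NOT true = false
[1.1.2.1] false → false (antecedent false ⇒ implication holds) = true
[1.1.2.2] false OR false = false
[1.1.2] exactly-one(true, false) = true
[1.1] false AND true = false
[1] NOT false = true
[2.1.1.3] true → true = true
[2.1.1] true AND true AND true = true
[2.1] NOT true = false
[2.2] exactly-one(true, false, true) = false
[2] exactly-one(false, false) = false
[root] true → false = false
Overall: false → denied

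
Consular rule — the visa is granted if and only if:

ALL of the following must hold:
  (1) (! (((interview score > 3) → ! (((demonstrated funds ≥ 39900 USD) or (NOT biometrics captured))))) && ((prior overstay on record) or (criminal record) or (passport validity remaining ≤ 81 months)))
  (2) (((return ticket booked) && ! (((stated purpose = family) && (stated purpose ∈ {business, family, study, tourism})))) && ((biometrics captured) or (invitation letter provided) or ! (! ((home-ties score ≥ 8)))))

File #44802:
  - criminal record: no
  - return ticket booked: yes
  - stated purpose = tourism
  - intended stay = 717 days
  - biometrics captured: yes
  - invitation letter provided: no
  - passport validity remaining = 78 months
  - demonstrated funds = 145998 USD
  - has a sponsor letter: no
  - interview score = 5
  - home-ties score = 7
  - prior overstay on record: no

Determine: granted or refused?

Atomic conditions:
  interview score > 3: 5 > 3 is true
  demonstrated funds ≥ 39900 USD: 145998 ≥ 39900 is true
  NOT biometrics captured: yes → false
  prior overstay on record: no → false
  criminal record: no → false
  passport validity remaining ≤ 81 months: 78 ≤ 81 is true
  return ticket booked: yes → true
  stated purpose = family: tourism == family is false
  stated purpose ∈ {business, family, study, tourism}: tourism is in the set → true
  biometrics captured: yes → true
  invitation letter provided: no → false
  home-ties score ≥ 8: 7 ≥ 8 is false
Combine:
[1.1.1.2.1] true OR false = true
[1.1.1.2] NOT true = false
[1.1.1] true → false = false
[1.1] NOT false = true
[1.2] false OR false OR true = true
[1] true AND true = true
[2.1.2.1] false AND true = false
[2.1.2] NOT false = true
[2.1] true AND true = true
[2.2.3.1] NOT false = true
[2.2.3] NOT true = false
[2.2] true OR false OR false = true
[2] true AND true = true
[root] true AND true = true
Overall: true → granted

Granted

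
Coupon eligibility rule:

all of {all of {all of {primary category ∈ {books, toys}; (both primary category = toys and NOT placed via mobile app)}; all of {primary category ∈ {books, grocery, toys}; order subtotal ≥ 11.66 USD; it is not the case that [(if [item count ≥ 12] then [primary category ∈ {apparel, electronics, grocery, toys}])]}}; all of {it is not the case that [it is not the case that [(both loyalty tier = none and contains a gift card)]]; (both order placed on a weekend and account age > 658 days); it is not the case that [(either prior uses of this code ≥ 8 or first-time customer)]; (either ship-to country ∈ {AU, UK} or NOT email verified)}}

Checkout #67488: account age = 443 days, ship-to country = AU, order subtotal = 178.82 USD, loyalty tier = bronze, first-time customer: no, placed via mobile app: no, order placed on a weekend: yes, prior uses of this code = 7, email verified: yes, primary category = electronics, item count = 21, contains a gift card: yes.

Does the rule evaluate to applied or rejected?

Rejected

Atomic conditions:
  primary category ∈ {books, toys}: electronics is not in the set → false
  primary category = toys: electronics == toys is false
  NOT placed via mobile app: no → true
  primary category ∈ {books, grocery, toys}: electronics is not in the set → false
  order subtotal ≥ 11.66 USD: 178.82 ≥ 11.66 is true
  item count ≥ 12: 21 ≥ 12 is true
  primary category ∈ {apparel, electronics, grocery, toys}: electronics is in the set → true
  loyalty tier = none: bronze == none is false
  contains a gift card: yes → true
  order placed on a weekend: yes → true
  account age > 658 days: 443 > 658 is false
  prior uses of this code ≥ 8: 7 ≥ 8 is false
  first-time customer: no → false
  ship-to country ∈ {AU, UK}: AU is in the set → true
  NOT email verified: yes → false
Combine:
[1.1.2] false AND true = false
[1.1] false AND false = false
[1.2.3.1] true → true = true
[1.2.3] NOT true = false
[1.2] false AND true AND false = false
[1] false AND false = false
[2.1.1.1] false AND true = false
[2.1.1] NOT false = true
[2.1] NOT true = false
[2.2] true AND false = false
[2.3.1] false OR false = false
[2.3] NOT false = true
[2.4] true OR false = true
[2] false AND false AND true AND true = false
[root] false AND false = false
Overall: false → rejected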